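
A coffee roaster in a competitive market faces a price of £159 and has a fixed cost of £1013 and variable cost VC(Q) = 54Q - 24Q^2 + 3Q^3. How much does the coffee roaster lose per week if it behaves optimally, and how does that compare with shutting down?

AVC = 54 - 24Q + 3Q^2 has its minimum £6 at Q = 4; price £159 clears that bar, so the firm operates.
MC = 54 - 48Q + 9Q^2. Setting P = MC and taking the root on the rising branch gives Q* = 7.
TR = 159·7 = 1113. TC = 1013 + 231 = 1244. Profit = 1113 − 1244 = -£131.
By producing, the firm covers all variable cost plus £882 of fixed cost; shutting down would lose the full £1013.

Profit = -£131 at Q = 7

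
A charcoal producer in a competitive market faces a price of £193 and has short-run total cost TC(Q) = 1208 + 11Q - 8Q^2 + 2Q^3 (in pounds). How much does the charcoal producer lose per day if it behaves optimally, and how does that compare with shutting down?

Profit = -£228 at Q = 7

AVC = 11 - 8Q + 2Q^2 has its minimum £3 at Q = 2; price £193 clears that bar, so the firm operates.
MC = 11 - 16Q + 6Q^2. Setting P = MC and taking the root on the rising branch gives Q* = 7.
TR = 193·7 = 1351. TC = 1208 + 371 = 1579. Profit = 1351 − 1579 = -£228.
That loss of £228 beats the £1208 the firm would lose by shutting down; producing recovers £980 of fixed cost.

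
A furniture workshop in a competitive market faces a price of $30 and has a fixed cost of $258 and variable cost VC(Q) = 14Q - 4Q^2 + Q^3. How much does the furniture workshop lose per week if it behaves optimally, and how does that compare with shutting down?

Profit = -$194 at Q = 4

AVC = 14 - 4Q + Q^2; min AVC = $10 at Q = 2. Since P = $30 ≥ min AVC, the firm produces.
MC = 14 - 8Q + 3Q^2. Setting P = MC and taking the root on the rising branch gives Q* = 4.
TR = 30·4 = 120. TC = 258 + 56 = 314. Profit = 120 − 314 = -$194.
Shutting down would mean losing the fixed cost of $258, so operating at a loss of $194 is better by $64.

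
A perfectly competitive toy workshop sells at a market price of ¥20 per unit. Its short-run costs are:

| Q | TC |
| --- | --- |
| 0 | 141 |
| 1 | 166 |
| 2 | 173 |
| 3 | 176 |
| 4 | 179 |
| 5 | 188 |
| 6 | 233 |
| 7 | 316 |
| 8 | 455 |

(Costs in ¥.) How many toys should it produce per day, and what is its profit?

Compute π = P·Q − TC at each output: Q=0: -141; Q=1: -146; Q=2: -133; Q=3: -116; Q=4: -99; Q=5: -88; Q=6: -113; Q=7: -176; Q=8: -295.
Profit is maximized at Q = 5. AVC there is 47/5 = ¥9.40 ≤ P, so producing beats shutting down (which would give -¥141).

Q = 5; profit = -¥88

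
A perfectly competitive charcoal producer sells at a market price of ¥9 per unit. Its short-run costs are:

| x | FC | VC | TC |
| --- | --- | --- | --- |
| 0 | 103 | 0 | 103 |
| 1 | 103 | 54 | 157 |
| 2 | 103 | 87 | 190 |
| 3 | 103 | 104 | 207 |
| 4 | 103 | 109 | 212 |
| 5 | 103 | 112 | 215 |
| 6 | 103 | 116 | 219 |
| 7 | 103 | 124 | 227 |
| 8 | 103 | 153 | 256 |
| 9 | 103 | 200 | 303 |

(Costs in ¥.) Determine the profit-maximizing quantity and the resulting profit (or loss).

x = 0 (shut down); profit = -¥103

Tabulate TR − TC: x=0: -103; x=1: -148; x=2: -172; x=3: -180; x=4: -176; x=5: -170; x=6: -165; x=7: -164; x=8: -184; x=9: -222.
Profit is highest at x = 0. Equivalently, the lowest AVC in the table is 124/7 ≈ ¥17.71 at x = 7, and P = ¥9 falls below it — price never covers variable cost, so the firm shuts down and loses only its fixed cost.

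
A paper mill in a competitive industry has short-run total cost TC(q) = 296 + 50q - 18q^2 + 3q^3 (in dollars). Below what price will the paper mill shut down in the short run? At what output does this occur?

$23 per unit, at q = 3

Short-run supply begins at min AVC. From VC = 50q - 18q^2 + 3q^3, AVC = 50 - 18q + 3q^2.
dAVC/dq = -18 + 6q = 0 gives q = 3. min AVC = 50 - 18·3 + 3·3^2 = 23.
For P < $23 the firm produces nothing.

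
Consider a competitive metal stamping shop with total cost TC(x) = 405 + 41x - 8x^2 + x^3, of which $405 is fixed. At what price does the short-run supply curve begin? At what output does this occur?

$25 per unit, at x = 4

The firm shuts down when price falls below the minimum of average variable cost. AVC = VC/x = 41 - 8x + x^2.
At the minimum of AVC, MC = AVC. MC = 41 - 16x + 3x^2; setting MC = AVC gives 2x^2 - 8x = 0, so x = 4. min AVC = 25.
So the shutdown price is $25.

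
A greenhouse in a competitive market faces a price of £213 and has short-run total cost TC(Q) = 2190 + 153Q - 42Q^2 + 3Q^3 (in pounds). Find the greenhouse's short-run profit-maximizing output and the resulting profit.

AVC = 153 - 42Q + 3Q^2 has its minimum £6 at Q = 7; price £213 clears that bar, so the firm operates.
MC = 153 - 84Q + 9Q^2. Setting P = MC and taking the root on the rising branch gives Q* = 10.
TR = 213·10 = 2130. TC = 2190 + 330 = 2520. Profit = 2130 − 2520 = -£390.
That loss of £390 beats the £2190 the firm would lose by shutting down; producing recovers £1800 of fixed cost.

Profit = -£390 at Q = 10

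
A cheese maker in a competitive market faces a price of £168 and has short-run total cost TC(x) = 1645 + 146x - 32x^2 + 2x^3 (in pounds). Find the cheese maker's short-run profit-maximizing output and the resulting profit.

AVC = 146 - 32x + 2x^2; min AVC = £18 at x = 8. Since P = £168 ≥ min AVC, the firm produces.
With MC = 146 - 64x + 6x^2, P = MC on the upward-sloping part at x* = 11.
TR = 168·11 = 1848. TC = 1645 + 396 = 2041. Profit = 1848 − 2041 = -£193.
That loss of £193 beats the £1645 the firm would lose by shutting down; producing recovers £1452 of fixed cost.

Profit = -£193 at x = 11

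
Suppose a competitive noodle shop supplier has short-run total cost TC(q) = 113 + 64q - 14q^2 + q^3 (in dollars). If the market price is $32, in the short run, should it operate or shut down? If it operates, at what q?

Produce at q = 8

Strip out fixed cost: VC = 64q - 14q^2 + q^3. Then AVC = 64 - 14q + q^2 and MC = 64 - 28q + 3q^2.
AVC hits its minimum where MC = AVC, at q = 7, giving min AVC = 64 - 14·7 + 7^2 = $15.
Since P = $32 ≥ min AVC = $15, price covers variable cost and the firm should produce.
Solving P = MC: 32 - 28q + 3q^2 = 0 ⇒ q = 4/3 or 8. On the upward-sloping branch, q* = 8.
Check: AVC at q = 8 is $16 ≤ P, so revenue covers variable cost.
Profit = P·q − TC = 32·8 − 241 = $15.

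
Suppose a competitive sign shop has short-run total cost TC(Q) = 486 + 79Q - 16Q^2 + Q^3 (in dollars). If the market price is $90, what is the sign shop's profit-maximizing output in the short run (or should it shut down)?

Strip out fixed cost: VC = 79Q - 16Q^2 + Q^3. Then AVC = 79 - 16Q + Q^2 and MC = 79 - 32Q + 3Q^2.
AVC is minimized where dAVC/dQ = -16 + 2Q = 0, at Q = 8; min AVC = 79 - 16·8 + 8^2 = $15.
Since P = $90 ≥ min AVC = $15, price covers variable cost and the firm should produce.
Solving P = MC: -11 - 32Q + 3Q^2 = 0 ⇒ Q = -1/3 or 11. On the upward-sloping branch, Q* = 11.
Check: AVC at Q = 11 is $24 ≤ P, so revenue covers variable cost.
Profit = P·Q − TC = 90·11 − 750 = $240.

Produce at Q = 11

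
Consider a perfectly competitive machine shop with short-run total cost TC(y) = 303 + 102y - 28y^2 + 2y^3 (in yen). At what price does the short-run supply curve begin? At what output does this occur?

¥4 per unit, at y = 7

The firm shuts down when price falls below the minimum of average variable cost. AVC = VC/y = 102 - 28y + 2y^2.
dAVC/dy = -28 + 4y = 0 gives y = 7. min AVC = 102 - 28·7 + 2·7^2 = 4.
So the shutdown price is ¥4.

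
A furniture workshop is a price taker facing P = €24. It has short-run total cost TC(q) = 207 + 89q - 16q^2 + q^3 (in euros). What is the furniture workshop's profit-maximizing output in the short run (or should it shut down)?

Variable cost is VC = 89q - 16q^2 + q^3, so AVC = VC/q = 89 - 16q + q^2 and MC = dTC/dq = 89 - 32q + 3q^2.
AVC is minimized where dAVC/dq = -16 + 2q = 0, at q = 8; min AVC = 89 - 16·8 + 8^2 = €25.
With P < min AVC (€24 < €25), every unit sold adds to the loss.
Shutting down limits the loss to fixed cost, €207.

Shut down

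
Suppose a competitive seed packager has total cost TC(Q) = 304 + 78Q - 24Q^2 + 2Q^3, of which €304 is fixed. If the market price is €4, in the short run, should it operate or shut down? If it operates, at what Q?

Variable cost is VC = 78Q - 24Q^2 + 2Q^3, so AVC = VC/Q = 78 - 24Q + 2Q^2 and MC = dTC/dQ = 78 - 48Q + 6Q^2.
The AVC parabola has its vertex at Q = 24/4 = 6, where AVC = 78 - 24·6 + 2·6^2 = €6.
With P < min AVC (€4 < €6), every unit sold adds to the loss.
The firm minimizes its loss by shutting down and losing only its fixed cost of €304.

Shut down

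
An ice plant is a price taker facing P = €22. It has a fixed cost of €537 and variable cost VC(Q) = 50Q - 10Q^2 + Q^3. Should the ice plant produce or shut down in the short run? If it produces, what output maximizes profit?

Shut down

Strip out fixed cost: VC = 50Q - 10Q^2 + Q^3. Then AVC = 50 - 10Q + Q^2 and MC = 50 - 20Q + 3Q^2.
AVC is minimized where dAVC/dQ = -10 + 2Q = 0, at Q = 5; min AVC = 50 - 10·5 + 5^2 = €25.
P = €22 lies below min AVC = €25; no output level covers variable cost.
Shutting down limits the loss to fixed cost, €537.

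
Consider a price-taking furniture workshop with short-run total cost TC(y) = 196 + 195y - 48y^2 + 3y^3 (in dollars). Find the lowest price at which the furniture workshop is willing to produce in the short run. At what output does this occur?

$3 per unit, at y = 8

The shutdown price is the minimum of AVC. VC = 195y - 48y^2 + 3y^3, so AVC = 195 - 48y + 3y^2.
At the minimum of AVC, MC = AVC. MC = 195 - 96y + 9y^2; setting MC = AVC gives 6y^2 - 48y = 0, so y = 8. min AVC = 3.
So the shutdown price is $3.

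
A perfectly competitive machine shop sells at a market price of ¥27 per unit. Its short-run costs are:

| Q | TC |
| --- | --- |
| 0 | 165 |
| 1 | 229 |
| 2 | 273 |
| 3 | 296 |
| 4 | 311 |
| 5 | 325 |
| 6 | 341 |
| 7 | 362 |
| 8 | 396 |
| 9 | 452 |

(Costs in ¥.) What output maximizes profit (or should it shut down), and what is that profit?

Q = 0 (shut down); profit = -¥165

Tabulate TR − TC: Q=0: -165; Q=1: -202; Q=2: -219; Q=3: -215; Q=4: -203; Q=5: -190; Q=6: -179; Q=7: -173; Q=8: -180; Q=9: -209.
Profit is highest at Q = 0. Equivalently, the lowest AVC in the table is 197/7 ≈ ¥28.14 at Q = 7, and P = ¥27 falls below it — price never covers variable cost, so the firm shuts down and loses only its fixed cost.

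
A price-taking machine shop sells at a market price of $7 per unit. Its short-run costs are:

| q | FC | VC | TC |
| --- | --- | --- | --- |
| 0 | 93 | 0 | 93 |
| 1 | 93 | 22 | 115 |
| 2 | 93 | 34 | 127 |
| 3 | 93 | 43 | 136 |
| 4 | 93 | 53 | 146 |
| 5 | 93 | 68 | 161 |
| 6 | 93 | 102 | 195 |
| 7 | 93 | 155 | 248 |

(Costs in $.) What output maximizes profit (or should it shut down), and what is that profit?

q = 0 (shut down); profit = -$93

Profit at each row (π = 7q − TC): q=0: -93; q=1: -108; q=2: -113; q=3: -115; q=4: -118; q=5: -126; q=6: -153; q=7: -199.
Profit is highest at q = 0. Equivalently, the lowest AVC in the table is 53/4 ≈ $13.25 at q = 4, and P = $7 falls below it — price never covers variable cost, so the firm shuts down and loses only its fixed cost.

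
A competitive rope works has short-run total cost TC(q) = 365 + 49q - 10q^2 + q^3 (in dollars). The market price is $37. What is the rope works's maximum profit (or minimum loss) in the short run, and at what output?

AVC = 49 - 10q + q^2 has its minimum $24 at q = 5; price $37 clears that bar, so the firm operates.
With MC = 49 - 20q + 3q^2, P = MC on the upward-sloping part at q* = 6.
TR = 37·6 = 222. TC = 365 + 150 = 515. Profit = 222 − 515 = -$293.
By producing, the firm covers all variable cost plus $72 of fixed cost; shutting down would lose the full $365.

Profit = -$293 at q = 6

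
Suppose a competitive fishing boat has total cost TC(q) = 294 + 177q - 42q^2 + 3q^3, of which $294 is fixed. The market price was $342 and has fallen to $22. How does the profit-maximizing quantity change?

Output falls from 11 to 0 (the firm shuts down)

MC = 177 - 84q + 9q^2; the shutdown threshold is min AVC = $30 (at q = 7).
At P = $342 ≥ min AVC, set P = MC on the rising branch: q = 11.
At P = $22 < min AVC = $30, price no longer covers variable cost at any output, so the firm shuts down: q = 0.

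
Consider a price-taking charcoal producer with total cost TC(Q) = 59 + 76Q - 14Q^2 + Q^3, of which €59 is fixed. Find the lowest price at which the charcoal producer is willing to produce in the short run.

€27 per unit

Short-run supply begins at min AVC. From VC = 76Q - 14Q^2 + Q^3, AVC = 76 - 14Q + Q^2.
At the minimum of AVC, MC = AVC. MC = 76 - 28Q + 3Q^2; setting MC = AVC gives 2Q^2 - 14Q = 0, so Q = 7. min AVC = 27.
For P < €27 the firm produces nothing.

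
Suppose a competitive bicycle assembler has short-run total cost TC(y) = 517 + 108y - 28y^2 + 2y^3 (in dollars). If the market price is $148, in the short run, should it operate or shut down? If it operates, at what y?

Produce at y = 10

Strip out fixed cost: VC = 108y - 28y^2 + 2y^3. Then AVC = 108 - 28y + 2y^2 and MC = 108 - 56y + 6y^2.
AVC is minimized where dAVC/dy = -28 + 4y = 0, at y = 7; min AVC = 108 - 28·7 + 2·7^2 = $10.
Since P = $148 ≥ min AVC = $10, price covers variable cost and the firm should produce.
Set P = MC: 148 = 108 - 56y + 6y^2 → -40 - 56y + 6y^2 = 0. The roots are y = -2/3 and y = 10; the profit-maximizing output is on the rising part of MC, so y* = 10.
Check: AVC at y = 10 is $28 ≤ P, so revenue covers variable cost.
Profit = P·y − TC = 148·10 − 797 = $683.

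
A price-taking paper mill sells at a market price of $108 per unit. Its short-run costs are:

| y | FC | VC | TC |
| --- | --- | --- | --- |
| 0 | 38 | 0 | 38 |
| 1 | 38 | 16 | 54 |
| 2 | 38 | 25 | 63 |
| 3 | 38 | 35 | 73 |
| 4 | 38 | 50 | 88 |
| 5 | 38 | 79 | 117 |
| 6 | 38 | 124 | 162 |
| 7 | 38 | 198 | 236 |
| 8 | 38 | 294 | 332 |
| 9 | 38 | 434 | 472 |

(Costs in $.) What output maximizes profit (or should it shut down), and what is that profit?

y = 8; profit = $532

Tabulate TR − TC: y=0: -38; y=1: 54; y=2: 153; y=3: 251; y=4: 344; y=5: 423; y=6: 486; y=7: 520; y=8: 532; y=9: 500.
Profit is maximized at y = 8. AVC there is 294/8 = $36.75 ≤ P, so producing beats shutting down (which would give -$38).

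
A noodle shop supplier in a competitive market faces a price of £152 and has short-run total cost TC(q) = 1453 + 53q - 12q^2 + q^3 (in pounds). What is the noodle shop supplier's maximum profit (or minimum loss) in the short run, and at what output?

Profit = -£243 at q = 11

AVC = 53 - 12q + q^2; min AVC = £17 at q = 6. Since P = £152 ≥ min AVC, the firm produces.
With MC = 53 - 24q + 3q^2, P = MC on the upward-sloping part at q* = 11.
TR = 152·11 = 1672. TC = 1453 + 462 = 1915. Profit = 1672 − 1915 = -£243.
By producing, the firm covers all variable cost plus £1210 of fixed cost; shutting down would lose the full £1453.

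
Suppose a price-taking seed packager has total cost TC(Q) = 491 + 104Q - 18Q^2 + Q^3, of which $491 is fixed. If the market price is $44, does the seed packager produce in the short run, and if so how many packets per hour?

Produce at Q = 10

Strip out fixed cost: VC = 104Q - 18Q^2 + Q^3. Then AVC = 104 - 18Q + Q^2 and MC = 104 - 36Q + 3Q^2.
AVC is minimized where dAVC/dQ = -18 + 2Q = 0, at Q = 9; min AVC = 104 - 18·9 + 9^2 = $23.
Because $44 ≥ $23, revenue can cover variable cost; the firm operates.
P = MC gives 60 - 36Q + 3Q^2 = 0, with roots 2 and 10. Take the larger (rising MC): Q* = 10.
Check: AVC at Q = 10 is $24 ≤ P, so revenue covers variable cost.
Profit = P·Q − TC = 44·10 − 731 = -$291, a loss, but smaller than the $491 fixed cost the firm would lose by shutting down.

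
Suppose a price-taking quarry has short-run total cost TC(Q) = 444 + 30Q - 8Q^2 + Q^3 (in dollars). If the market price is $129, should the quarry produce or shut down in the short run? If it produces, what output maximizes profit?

Variable cost is VC = 30Q - 8Q^2 + Q^3, so AVC = VC/Q = 30 - 8Q + Q^2 and MC = dTC/dQ = 30 - 16Q + 3Q^2.
AVC hits its minimum where MC = AVC, at Q = 4, giving min AVC = 30 - 8·4 + 4^2 = $14.
Because $129 ≥ $14, revenue can cover variable cost; the firm operates.
Set P = MC: 129 = 30 - 16Q + 3Q^2 → -99 - 16Q + 3Q^2 = 0. The roots are Q = -11/3 and Q = 9; the profit-maximizing output is on the rising part of MC, so Q* = 9.
Check: AVC at Q = 9 is $39 ≤ P, so revenue covers variable cost.
Profit = P·Q − TC = 129·9 − 795 = $366.

Produce at Q = 9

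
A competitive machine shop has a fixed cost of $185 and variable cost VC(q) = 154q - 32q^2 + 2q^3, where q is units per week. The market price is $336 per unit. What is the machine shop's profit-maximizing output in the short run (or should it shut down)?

Produce at q = 13

From TC, MC = TC'(q) = 154 - 64q + 6q^2 and AVC = VC/q = 154 - 32q + 2q^2.
AVC is minimized where dAVC/dq = -32 + 4q = 0, at q = 8; min AVC = 154 - 32·8 + 2·8^2 = $26.
Because $336 ≥ $26, revenue can cover variable cost; the firm operates.
P = MC gives -182 - 64q + 6q^2 = 0, with roots -7/3 and 13. Take the larger (rising MC): q* = 13.
Check: AVC at q = 13 is $76 ≤ P, so revenue covers variable cost.
Profit = P·q − TC = 336·13 − 1173 = $3195.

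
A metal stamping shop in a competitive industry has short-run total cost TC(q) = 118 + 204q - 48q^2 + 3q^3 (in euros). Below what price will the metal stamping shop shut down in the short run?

Short-run supply begins at min AVC. From VC = 204q - 48q^2 + 3q^3, AVC = 204 - 48q + 3q^2.
At the minimum of AVC, MC = AVC. MC = 204 - 96q + 9q^2; setting MC = AVC gives 6q^2 - 48q = 0, so q = 8. min AVC = 12.
For P < €12 the firm produces nothing.

€12 per unit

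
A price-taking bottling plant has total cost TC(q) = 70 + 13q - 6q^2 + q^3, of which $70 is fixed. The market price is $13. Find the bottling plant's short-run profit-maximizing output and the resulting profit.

Profit = -$38 at q = 4

AVC = 13 - 6q + q^2; min AVC = $4 at q = 3. Since P = $13 ≥ min AVC, the firm produces.
MC = 13 - 12q + 3q^2. Setting P = MC and taking the root on the rising branch gives q* = 4.
TR = 13·4 = 52. TC = 70 + 20 = 90. Profit = 52 − 90 = -$38.
Shutting down would mean losing the fixed cost of $70, so operating at a loss of $38 is better by $32.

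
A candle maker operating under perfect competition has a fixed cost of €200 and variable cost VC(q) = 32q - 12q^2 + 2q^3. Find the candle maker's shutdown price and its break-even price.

AVC = 32 - 12q + 2q^2; minimized at q = 3, giving min AVC = €14. That is the shutdown price.
ATC = 200/q + 32 - 12q + 2q^2. Setting dATC/dq = −200/q^2 − 12 + 4q = 0 gives q = 5 (since 4·5^3 − 12·5^2 = 200).
min ATC = 200/5 + 32 − 12·5 + 2·5^2 = €62. That is the break-even price.
Between these two prices the firm operates at a loss; above €62 it earns a profit.

Shutdown price = €14; break-even price = €62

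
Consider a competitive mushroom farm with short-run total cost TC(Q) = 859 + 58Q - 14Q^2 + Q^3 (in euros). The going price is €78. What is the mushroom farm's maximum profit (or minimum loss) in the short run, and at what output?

Profit = -€259 at Q = 10

AVC = 58 - 14Q + Q^2 has its minimum €9 at Q = 7; price €78 clears that bar, so the firm operates.
With MC = 58 - 28Q + 3Q^2, P = MC on the upward-sloping part at Q* = 10.
TR = 78·10 = 780. TC = 859 + 180 = 1039. Profit = 780 − 1039 = -€259.
That loss of €259 beats the €859 the firm would lose by shutting down; producing recovers €600 of fixed cost.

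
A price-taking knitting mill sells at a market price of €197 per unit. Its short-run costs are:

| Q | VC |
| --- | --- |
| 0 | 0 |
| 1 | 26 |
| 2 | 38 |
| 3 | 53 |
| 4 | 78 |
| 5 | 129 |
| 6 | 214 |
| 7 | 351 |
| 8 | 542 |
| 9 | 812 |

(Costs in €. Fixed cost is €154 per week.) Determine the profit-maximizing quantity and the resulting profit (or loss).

Compute π = P·Q − TC at each output: Q=0: -154; Q=1: 17; Q=2: 202; Q=3: 384; Q=4: 556; Q=5: 702; Q=6: 814; Q=7: 874; Q=8: 880; Q=9: 807.
Profit is maximized at Q = 8. AVC there is 542/8 = €67.75 ≤ P, so producing beats shutting down (which would give -€154).

Q = 8; profit = €880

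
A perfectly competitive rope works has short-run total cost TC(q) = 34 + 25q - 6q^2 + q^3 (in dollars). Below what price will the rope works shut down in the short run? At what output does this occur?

$16 per unit, at q = 3

Short-run supply begins at min AVC. From VC = 25q - 6q^2 + q^3, AVC = 25 - 6q + q^2.
At the minimum of AVC, MC = AVC. MC = 25 - 12q + 3q^2; setting MC = AVC gives 2q^2 - 6q = 0, so q = 3. min AVC = 16.
So the shutdown price is $16.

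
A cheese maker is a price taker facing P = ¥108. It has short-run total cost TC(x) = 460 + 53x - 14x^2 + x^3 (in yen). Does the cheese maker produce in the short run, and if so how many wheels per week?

From TC, MC = TC'(x) = 53 - 28x + 3x^2 and AVC = VC/x = 53 - 14x + x^2.
The AVC parabola has its vertex at x = 14/2 = 7, where AVC = 53 - 14·7 + 7^2 = ¥4.
Since P = ¥108 ≥ min AVC = ¥4, price covers variable cost and the firm should produce.
Solving P = MC: -55 - 28x + 3x^2 = 0 ⇒ x = -5/3 or 11. On the upward-sloping branch, x* = 11.
Check: AVC at x = 11 is ¥20 ≤ P, so revenue covers variable cost.
Profit = P·x − TC = 108·11 − 680 = ¥508.

Produce at x = 11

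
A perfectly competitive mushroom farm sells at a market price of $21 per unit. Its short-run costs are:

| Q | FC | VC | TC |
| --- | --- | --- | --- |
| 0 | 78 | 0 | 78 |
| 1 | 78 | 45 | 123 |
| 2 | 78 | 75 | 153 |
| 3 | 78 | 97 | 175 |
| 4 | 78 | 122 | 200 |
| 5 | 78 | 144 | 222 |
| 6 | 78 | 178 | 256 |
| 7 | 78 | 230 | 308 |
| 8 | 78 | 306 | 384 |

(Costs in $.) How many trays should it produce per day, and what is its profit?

Compute π = P·Q − TC at each output: Q=0: -78; Q=1: -102; Q=2: -111; Q=3: -112; Q=4: -116; Q=5: -117; Q=6: -130; Q=7: -161; Q=8: -216.
Profit is highest at Q = 0. Equivalently, the lowest AVC in the table is 144/5 ≈ $28.80 at Q = 5, and P = $21 falls below it — price never covers variable cost, so the firm shuts down and loses only its fixed cost.

Q = 0 (shut down); profit = -$78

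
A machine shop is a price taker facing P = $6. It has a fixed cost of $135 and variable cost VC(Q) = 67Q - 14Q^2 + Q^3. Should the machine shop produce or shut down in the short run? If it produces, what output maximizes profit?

Shut down

Strip out fixed cost: VC = 67Q - 14Q^2 + Q^3. Then AVC = 67 - 14Q + Q^2 and MC = 67 - 28Q + 3Q^2.
AVC hits its minimum where MC = AVC, at Q = 7, giving min AVC = 67 - 14·7 + 7^2 = $18.
Since P = $6 < min AVC = $18, price fails to cover variable cost at any output.
The firm minimizes its loss by shutting down and losing only its fixed cost of $135.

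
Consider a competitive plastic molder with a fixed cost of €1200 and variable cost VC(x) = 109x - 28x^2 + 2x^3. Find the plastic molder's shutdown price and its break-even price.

Shutdown price = €11; break-even price = €149

Shutdown price = min AVC. AVC = 109 - 28x + 2x^2, with vertex at x = 7 and minimum €11.
ATC = 1200/x + 109 - 28x + 2x^2. Setting dATC/dx = −1200/x^2 − 28 + 4x = 0 gives x = 10 (since 4·10^3 − 28·10^2 = 1200).
min ATC = 1200/10 + 109 − 28·10 + 2·10^2 = €149. That is the break-even price.
Between these two prices the firm operates at a loss; above €149 it earns a profit.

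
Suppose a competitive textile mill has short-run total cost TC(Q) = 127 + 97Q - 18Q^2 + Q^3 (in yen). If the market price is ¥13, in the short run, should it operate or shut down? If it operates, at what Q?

Shut down

From TC, MC = TC'(Q) = 97 - 36Q + 3Q^2 and AVC = VC/Q = 97 - 18Q + Q^2.
The AVC parabola has its vertex at Q = 18/2 = 9, where AVC = 97 - 18·9 + 9^2 = ¥16.
P = ¥13 lies below min AVC = ¥16; no output level covers variable cost.
The firm minimizes its loss by shutting down and losing only its fixed cost of ¥127.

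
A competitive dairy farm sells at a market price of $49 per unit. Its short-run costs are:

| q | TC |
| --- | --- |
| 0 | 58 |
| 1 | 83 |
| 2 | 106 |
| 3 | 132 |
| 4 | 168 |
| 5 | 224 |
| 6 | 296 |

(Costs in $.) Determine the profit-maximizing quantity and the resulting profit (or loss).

q = 4; profit = $28

Profit at each row (π = 49q − TC): q=0: -58; q=1: -34; q=2: -8; q=3: 15; q=4: 28; q=5: 21; q=6: -2.
Profit is maximized at q = 4. AVC there is 110/4 = $27.50 ≤ P, so producing beats shutting down (which would give -$58).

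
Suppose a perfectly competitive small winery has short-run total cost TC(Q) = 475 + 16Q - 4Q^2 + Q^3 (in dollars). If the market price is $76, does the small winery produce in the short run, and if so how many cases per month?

Produce at Q = 6

Variable cost is VC = 16Q - 4Q^2 + Q^3, so AVC = VC/Q = 16 - 4Q + Q^2 and MC = dTC/dQ = 16 - 8Q + 3Q^2.
AVC is minimized where dAVC/dQ = -4 + 2Q = 0, at Q = 2; min AVC = 16 - 4·2 + 2^2 = $12.
Since P = $76 ≥ min AVC = $12, price covers variable cost and the firm should produce.
P = MC gives -60 - 8Q + 3Q^2 = 0, with roots -10/3 and 6. Take the larger (rising MC): Q* = 6.
Check: AVC at Q = 6 is $28 ≤ P, so revenue covers variable cost.
Profit = P·Q − TC = 76·6 − 643 = -$187, a loss, but smaller than the $475 fixed cost the firm would lose by shutting down.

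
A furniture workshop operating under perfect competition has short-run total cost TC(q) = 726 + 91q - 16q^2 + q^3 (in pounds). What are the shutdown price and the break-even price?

Shutdown price = min AVC. AVC = 91 - 16q + q^2, with vertex at q = 8 and minimum £27.
ATC = 726/q + 91 - 16q + q^2. Setting dATC/dq = −726/q^2 − 16 + 2q = 0 gives q = 11 (since 2·11^3 − 16·11^2 = 726).
min ATC = 726/11 + 91 − 16·11 + 11^2 = £102. That is the break-even price.
For £27 ≤ P < £102 the firm produces at a loss; below £27 it shuts down.

Shutdown price = £27; break-even price = £102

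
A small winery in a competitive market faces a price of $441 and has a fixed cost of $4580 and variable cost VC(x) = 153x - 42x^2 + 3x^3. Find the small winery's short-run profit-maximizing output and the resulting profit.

Profit = -$260 at x = 12

AVC = 153 - 42x + 3x^2; min AVC = $6 at x = 7. Since P = $441 ≥ min AVC, the firm produces.
With MC = 153 - 84x + 9x^2, P = MC on the upward-sloping part at x* = 12.
TR = 441·12 = 5292. TC = 4580 + 972 = 5552. Profit = 5292 − 5552 = -$260.
Shutting down would mean losing the fixed cost of $4580, so operating at a loss of $260 is better by $4320.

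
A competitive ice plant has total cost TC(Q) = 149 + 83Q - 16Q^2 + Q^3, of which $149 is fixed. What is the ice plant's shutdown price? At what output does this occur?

The shutdown price is the minimum of AVC. VC = 83Q - 16Q^2 + Q^3, so AVC = 83 - 16Q + Q^2.
dAVC/dQ = -16 + 2Q = 0 gives Q = 8. min AVC = 83 - 16·8 + 8^2 = 19.
The firm shuts down for any P below $19.

$19 per unit, at Q = 8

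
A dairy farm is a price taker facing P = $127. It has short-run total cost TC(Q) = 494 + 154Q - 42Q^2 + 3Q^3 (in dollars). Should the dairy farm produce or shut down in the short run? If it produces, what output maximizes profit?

Produce at Q = 9

Variable cost is VC = 154Q - 42Q^2 + 3Q^3, so AVC = VC/Q = 154 - 42Q + 3Q^2 and MC = dTC/dQ = 154 - 84Q + 9Q^2.
AVC hits its minimum where MC = AVC, at Q = 7, giving min AVC = 154 - 42·7 + 3·7^2 = $7.
Because $127 ≥ $7, revenue can cover variable cost; the firm operates.
P = MC gives 27 - 84Q + 9Q^2 = 0, with roots 1/3 and 9. Take the larger (rising MC): Q* = 9.
Check: AVC at Q = 9 is $19 ≤ P, so revenue covers variable cost.
Profit = P·Q − TC = 127·9 − 665 = $478.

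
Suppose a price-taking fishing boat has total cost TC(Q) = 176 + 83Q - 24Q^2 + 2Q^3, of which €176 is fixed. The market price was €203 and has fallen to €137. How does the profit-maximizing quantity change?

Output falls from 10 to 9

MC = 83 - 48Q + 6Q^2; the shutdown threshold is min AVC = €11 (at Q = 6).
At P = €203 ≥ min AVC, set P = MC on the rising branch: Q = 10.
At P = €137 ≥ min AVC, set P = MC: Q = 9. The firm stays open but cuts output.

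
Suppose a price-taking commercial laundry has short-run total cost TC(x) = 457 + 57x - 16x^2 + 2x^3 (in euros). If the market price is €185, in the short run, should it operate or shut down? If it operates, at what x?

From TC, MC = TC'(x) = 57 - 32x + 6x^2 and AVC = VC/x = 57 - 16x + 2x^2.
The AVC parabola has its vertex at x = 16/4 = 4, where AVC = 57 - 16·4 + 2·4^2 = €25.
P = €185 exceeds min AVC = €25, so the firm stays open.
P = MC gives -128 - 32x + 6x^2 = 0, with roots -8/3 and 8. Take the larger (rising MC): x* = 8.
Check: AVC at x = 8 is €57 ≤ P, so revenue covers variable cost.
Profit = P·x − TC = 185·8 − 913 = €567.

Produce at x = 8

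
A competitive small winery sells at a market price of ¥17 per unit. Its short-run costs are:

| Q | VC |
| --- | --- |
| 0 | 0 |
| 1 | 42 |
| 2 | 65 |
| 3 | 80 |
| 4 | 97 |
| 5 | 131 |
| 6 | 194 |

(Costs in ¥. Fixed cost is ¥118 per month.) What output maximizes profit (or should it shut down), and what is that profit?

Compute π = P·Q − TC at each output: Q=0: -118; Q=1: -143; Q=2: -149; Q=3: -147; Q=4: -147; Q=5: -164; Q=6: -210.
Profit is highest at Q = 0. Equivalently, the lowest AVC in the table is 97/4 ≈ ¥24.25 at Q = 4, and P = ¥17 falls below it — price never covers variable cost, so the firm shuts down and loses only its fixed cost.

Q = 0 (shut down); profit = -¥118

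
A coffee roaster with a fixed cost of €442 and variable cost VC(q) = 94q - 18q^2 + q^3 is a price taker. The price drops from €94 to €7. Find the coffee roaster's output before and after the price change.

Output falls from 12 to 0 (the firm shuts down)

AVC = 94 - 18q + q^2, minimized at q = 9 where min AVC = €13. MC = 94 - 36q + 3q^2.
At P = €94 ≥ min AVC, set P = MC on the rising branch: q = 12.
At P = €7 < min AVC = €13, price no longer covers variable cost at any output, so the firm shuts down: q = 0.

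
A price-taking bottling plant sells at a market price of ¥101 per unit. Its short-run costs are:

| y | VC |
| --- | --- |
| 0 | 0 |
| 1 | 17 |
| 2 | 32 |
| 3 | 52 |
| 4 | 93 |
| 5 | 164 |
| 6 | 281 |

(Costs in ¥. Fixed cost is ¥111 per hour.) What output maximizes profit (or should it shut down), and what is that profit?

Tabulate TR − TC: y=0: -111; y=1: -27; y=2: 59; y=3: 140; y=4: 200; y=5: 230; y=6: 214.
Profit is maximized at y = 5. AVC there is 164/5 = ¥32.80 ≤ P, so producing beats shutting down (which would give -¥111).

y = 5; profit = ¥230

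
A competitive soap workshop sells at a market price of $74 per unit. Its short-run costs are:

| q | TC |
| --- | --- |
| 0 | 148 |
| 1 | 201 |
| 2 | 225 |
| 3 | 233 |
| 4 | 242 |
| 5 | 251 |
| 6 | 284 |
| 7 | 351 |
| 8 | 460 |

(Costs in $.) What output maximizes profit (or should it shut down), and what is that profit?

q = 7; profit = $167

Tabulate TR − TC: q=0: -148; q=1: -127; q=2: -77; q=3: -11; q=4: 54; q=5: 119; q=6: 160; q=7: 167; q=8: 132.
Profit is maximized at q = 7. AVC there is 203/7 = $29 ≤ P, so producing beats shutting down (which would give -$148).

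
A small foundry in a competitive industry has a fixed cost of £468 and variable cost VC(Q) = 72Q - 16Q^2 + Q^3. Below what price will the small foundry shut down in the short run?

£8 per unit

The shutdown price is the minimum of AVC. VC = 72Q - 16Q^2 + Q^3, so AVC = 72 - 16Q + Q^2.
At the minimum of AVC, MC = AVC. MC = 72 - 32Q + 3Q^2; setting MC = AVC gives 2Q^2 - 16Q = 0, so Q = 8. min AVC = 8.
So the shutdown price is £8.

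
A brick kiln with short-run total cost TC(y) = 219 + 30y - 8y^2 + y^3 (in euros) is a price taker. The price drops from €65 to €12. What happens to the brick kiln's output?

Output falls from 7 to 0 (the firm shuts down)

AVC = 30 - 8y + y^2, minimized at y = 4 where min AVC = €14. MC = 30 - 16y + 3y^2.
At P = €65 ≥ min AVC, set P = MC on the rising branch: y = 7.
At P = €12 < min AVC = €14, price no longer covers variable cost at any output, so the firm shuts down: y = 0.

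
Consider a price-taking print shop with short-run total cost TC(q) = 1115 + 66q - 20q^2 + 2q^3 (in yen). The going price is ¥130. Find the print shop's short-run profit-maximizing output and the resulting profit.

AVC = 66 - 20q + 2q^2; min AVC = ¥16 at q = 5. Since P = ¥130 ≥ min AVC, the firm produces.
With MC = 66 - 40q + 6q^2, P = MC on the upward-sloping part at q* = 8.
TR = 130·8 = 1040. TC = 1115 + 272 = 1387. Profit = 1040 − 1387 = -¥347.
By producing, the firm covers all variable cost plus ¥768 of fixed cost; shutting down would lose the full ¥1115.

Profit = -¥347 at q = 8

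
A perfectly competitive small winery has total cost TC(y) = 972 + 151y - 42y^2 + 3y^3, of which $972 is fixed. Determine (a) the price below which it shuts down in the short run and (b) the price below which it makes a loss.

Shutdown price = $4; break-even price = $124

Shutdown price = min AVC. AVC = 151 - 42y + 3y^2, with vertex at y = 7 and minimum $4.
ATC = 972/y + 151 - 42y + 3y^2. Setting dATC/dy = −972/y^2 − 42 + 6y = 0 gives y = 9 (since 6·9^3 − 42·9^2 = 972).
min ATC = 972/9 + 151 − 42·9 + 3·9^2 = $124. That is the break-even price.
For $4 ≤ P < $124 the firm produces at a loss; below $4 it shuts down.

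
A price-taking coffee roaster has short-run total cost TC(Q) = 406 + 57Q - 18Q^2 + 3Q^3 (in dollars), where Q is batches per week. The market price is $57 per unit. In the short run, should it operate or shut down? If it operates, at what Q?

Produce at Q = 4

From TC, MC = TC'(Q) = 57 - 36Q + 9Q^2 and AVC = VC/Q = 57 - 18Q + 3Q^2.
The AVC parabola has its vertex at Q = 18/6 = 3, where AVC = 57 - 18·3 + 3·3^2 = $30.
Since P = $57 ≥ min AVC = $30, price covers variable cost and the firm should produce.
Set P = MC: 57 = 57 - 36Q + 9Q^2 → -36Q + 9Q^2 = 0. The roots are Q = 0 and Q = 4; the profit-maximizing output is on the rising part of MC, so Q* = 4.
Check: AVC at Q = 4 is $33 ≤ P, so revenue covers variable cost.
Profit = P·Q − TC = 57·4 − 538 = -$310, a loss, but smaller than the $406 fixed cost the firm would lose by shutting down.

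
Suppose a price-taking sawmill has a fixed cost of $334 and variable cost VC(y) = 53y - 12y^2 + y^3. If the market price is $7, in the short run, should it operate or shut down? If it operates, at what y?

From TC, MC = TC'(y) = 53 - 24y + 3y^2 and AVC = VC/y = 53 - 12y + y^2.
The AVC parabola has its vertex at y = 12/2 = 6, where AVC = 53 - 12·6 + 6^2 = $17.
Since P = $7 < min AVC = $17, price fails to cover variable cost at any output.
The firm minimizes its loss by shutting down and losing only its fixed cost of $334.

Shut down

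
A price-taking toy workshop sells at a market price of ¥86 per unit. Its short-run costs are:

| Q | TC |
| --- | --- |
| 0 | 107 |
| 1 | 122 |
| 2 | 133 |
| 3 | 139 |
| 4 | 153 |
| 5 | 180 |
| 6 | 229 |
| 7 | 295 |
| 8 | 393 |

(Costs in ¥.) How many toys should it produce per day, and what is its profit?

Q = 7; profit = ¥307

Profit at each row (π = 86Q − TC): Q=0: -107; Q=1: -36; Q=2: 39; Q=3: 119; Q=4: 191; Q=5: 250; Q=6: 287; Q=7: 307; Q=8: 295.
Profit is maximized at Q = 7. AVC there is 188/7 = ¥26.86 ≤ P, so producing beats shutting down (which would give -¥107).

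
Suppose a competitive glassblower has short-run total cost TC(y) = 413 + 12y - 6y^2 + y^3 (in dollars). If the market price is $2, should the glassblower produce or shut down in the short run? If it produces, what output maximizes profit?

Shut down

Variable cost is VC = 12y - 6y^2 + y^3, so AVC = VC/y = 12 - 6y + y^2 and MC = dTC/dy = 12 - 12y + 3y^2.
The AVC parabola has its vertex at y = 6/2 = 3, where AVC = 12 - 6·3 + 3^2 = $3.
With P < min AVC ($2 < $3), every unit sold adds to the loss.
The firm minimizes its loss by shutting down and losing only its fixed cost of $413.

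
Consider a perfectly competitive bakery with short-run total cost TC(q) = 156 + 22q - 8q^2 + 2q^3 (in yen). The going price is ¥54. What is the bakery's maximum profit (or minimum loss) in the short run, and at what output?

AVC = 22 - 8q + 2q^2; min AVC = ¥14 at q = 2. Since P = ¥54 ≥ min AVC, the firm produces.
With MC = 22 - 16q + 6q^2, P = MC on the upward-sloping part at q* = 4.
TR = 54·4 = 216. TC = 156 + 88 = 244. Profit = 216 − 244 = -¥28.
By producing, the firm covers all variable cost plus ¥128 of fixed cost; shutting down would lose the full ¥156.

Profit = -¥28 at q = 4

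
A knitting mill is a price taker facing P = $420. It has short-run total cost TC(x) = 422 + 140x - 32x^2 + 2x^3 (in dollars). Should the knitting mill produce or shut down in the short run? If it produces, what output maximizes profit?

Produce at x = 14

Variable cost is VC = 140x - 32x^2 + 2x^3, so AVC = VC/x = 140 - 32x + 2x^2 and MC = dTC/dx = 140 - 64x + 6x^2.
AVC hits its minimum where MC = AVC, at x = 8, giving min AVC = 140 - 32·8 + 2·8^2 = $12.
P = $420 exceeds min AVC = $12, so the firm stays open.
Set P = MC: 420 = 140 - 64x + 6x^2 → -280 - 64x + 6x^2 = 0. The roots are x = -10/3 and x = 14; the profit-maximizing output is on the rising part of MC, so x* = 14.
Check: AVC at x = 14 is $84 ≤ P, so revenue covers variable cost.
Profit = P·x − TC = 420·14 − 1598 = $4282.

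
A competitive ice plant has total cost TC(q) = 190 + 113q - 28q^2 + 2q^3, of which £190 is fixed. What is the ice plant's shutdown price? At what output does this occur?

£15 per unit, at q = 7

The firm shuts down when price falls below the minimum of average variable cost. AVC = VC/q = 113 - 28q + 2q^2.
dAVC/dq = -28 + 4q = 0 gives q = 7. min AVC = 113 - 28·7 + 2·7^2 = 15.
For P < £15 the firm produces nothing.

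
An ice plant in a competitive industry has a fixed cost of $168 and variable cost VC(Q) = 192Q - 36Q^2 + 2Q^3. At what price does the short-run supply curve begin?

The firm shuts down when price falls below the minimum of average variable cost. AVC = VC/Q = 192 - 36Q + 2Q^2.
At the minimum of AVC, MC = AVC. MC = 192 - 72Q + 6Q^2; setting MC = AVC gives 4Q^2 - 36Q = 0, so Q = 9. min AVC = 30.
For P < $30 the firm produces nothing.

$30 per unit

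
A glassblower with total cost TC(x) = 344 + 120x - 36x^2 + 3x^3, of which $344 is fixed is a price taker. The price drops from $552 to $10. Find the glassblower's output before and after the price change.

AVC = 120 - 36x + 3x^2, minimized at x = 6 where min AVC = $12. MC = 120 - 72x + 9x^2.
At P = $552 ≥ min AVC, set P = MC on the rising branch: x = 12.
At P = $10 < min AVC = $12, price no longer covers variable cost at any output, so the firm shuts down: x = 0.

Output falls from 12 to 0 (the firm shuts down)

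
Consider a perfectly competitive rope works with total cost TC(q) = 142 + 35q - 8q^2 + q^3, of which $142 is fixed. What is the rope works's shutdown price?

Short-run supply begins at min AVC. From VC = 35q - 8q^2 + q^3, AVC = 35 - 8q + q^2.
dAVC/dq = -8 + 2q = 0 gives q = 4. min AVC = 35 - 8·4 + 4^2 = 19.
The firm shuts down for any P below $19.

$19 per unit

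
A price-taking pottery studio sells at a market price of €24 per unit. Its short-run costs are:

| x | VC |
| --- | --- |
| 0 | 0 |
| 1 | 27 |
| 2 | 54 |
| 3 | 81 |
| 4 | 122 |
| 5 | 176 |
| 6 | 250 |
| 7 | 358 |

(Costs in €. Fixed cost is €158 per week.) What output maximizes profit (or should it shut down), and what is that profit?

x = 0 (shut down); profit = -€158

Profit at each row (π = 24x − TC): x=0: -158; x=1: -161; x=2: -164; x=3: -167; x=4: -184; x=5: -214; x=6: -264; x=7: -348.
Profit is highest at x = 0. Equivalently, the lowest AVC in the table is 27/1 ≈ €27 at x = 1, and P = €24 falls below it — price never covers variable cost, so the firm shuts down and loses only its fixed cost.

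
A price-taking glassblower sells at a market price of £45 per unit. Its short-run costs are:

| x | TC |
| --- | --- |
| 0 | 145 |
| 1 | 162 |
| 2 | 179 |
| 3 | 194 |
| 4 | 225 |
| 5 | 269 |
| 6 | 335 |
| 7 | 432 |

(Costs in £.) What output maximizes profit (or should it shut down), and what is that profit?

Tabulate TR − TC: x=0: -145; x=1: -117; x=2: -89; x=3: -59; x=4: -45; x=5: -44; x=6: -65; x=7: -117.
Profit is maximized at x = 5. AVC there is 124/5 = £24.80 ≤ P, so producing beats shutting down (which would give -£145).

x = 5; profit = -£44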